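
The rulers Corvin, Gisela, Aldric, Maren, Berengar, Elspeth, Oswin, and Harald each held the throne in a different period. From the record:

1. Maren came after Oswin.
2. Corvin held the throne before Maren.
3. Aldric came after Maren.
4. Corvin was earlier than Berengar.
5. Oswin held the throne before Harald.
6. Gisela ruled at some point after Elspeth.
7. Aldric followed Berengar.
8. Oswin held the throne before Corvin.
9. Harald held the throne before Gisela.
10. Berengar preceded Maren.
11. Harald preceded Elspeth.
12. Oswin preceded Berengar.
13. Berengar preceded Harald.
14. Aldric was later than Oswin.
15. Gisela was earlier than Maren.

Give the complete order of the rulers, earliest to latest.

The constraints fix every adjacent pair, so only one ordering works:
Oswin → Corvin → Berengar → Harald → Elspeth → Gisela → Maren → Aldric.

Oswin, Corvin, Berengar, Harald, Elspeth, Gisela, Maren, Aldric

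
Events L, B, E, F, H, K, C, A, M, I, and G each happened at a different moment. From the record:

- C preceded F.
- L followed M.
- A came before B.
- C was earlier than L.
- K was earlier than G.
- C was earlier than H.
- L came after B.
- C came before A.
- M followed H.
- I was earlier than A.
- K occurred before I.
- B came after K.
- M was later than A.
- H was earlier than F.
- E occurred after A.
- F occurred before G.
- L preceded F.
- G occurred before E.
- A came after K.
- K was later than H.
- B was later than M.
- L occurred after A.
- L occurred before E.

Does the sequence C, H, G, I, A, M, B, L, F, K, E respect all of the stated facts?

no

The constraints require K before G, but in the proposed sequence G appears ahead of K. That one violation is enough.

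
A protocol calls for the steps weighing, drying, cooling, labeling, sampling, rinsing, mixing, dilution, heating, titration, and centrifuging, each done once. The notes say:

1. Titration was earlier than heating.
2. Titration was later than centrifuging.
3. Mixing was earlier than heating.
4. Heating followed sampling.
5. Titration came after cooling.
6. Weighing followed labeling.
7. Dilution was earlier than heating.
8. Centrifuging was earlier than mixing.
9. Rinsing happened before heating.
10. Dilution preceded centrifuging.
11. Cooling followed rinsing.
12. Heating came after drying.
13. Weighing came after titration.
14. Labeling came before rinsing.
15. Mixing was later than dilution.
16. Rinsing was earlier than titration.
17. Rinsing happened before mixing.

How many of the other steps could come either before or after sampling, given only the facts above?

9

Forced after sampling: heating.
That leaves centrifuging, cooling, dilution, drying, labeling, mixing, rinsing, titration, and weighing with no forced order relative to sampling — 9.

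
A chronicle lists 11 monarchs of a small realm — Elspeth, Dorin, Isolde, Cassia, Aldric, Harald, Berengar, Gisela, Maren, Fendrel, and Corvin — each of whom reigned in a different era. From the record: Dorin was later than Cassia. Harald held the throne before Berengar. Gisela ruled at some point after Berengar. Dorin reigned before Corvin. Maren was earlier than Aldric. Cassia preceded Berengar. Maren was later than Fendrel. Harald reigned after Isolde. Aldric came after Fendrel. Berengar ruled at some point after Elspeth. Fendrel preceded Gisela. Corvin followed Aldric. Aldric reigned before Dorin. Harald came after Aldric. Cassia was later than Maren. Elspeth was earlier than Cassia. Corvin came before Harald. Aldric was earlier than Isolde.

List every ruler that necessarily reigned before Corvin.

Directly stated before Corvin: Aldric and Dorin.
Cassia reaches Corvin via Cassia → Dorin → Corvin.
Elspeth reaches Corvin via Elspeth → Cassia → Dorin → Corvin.
Fendrel reaches Corvin via Fendrel → Aldric → Corvin.
Likewise Maren reaches Corvin by chaining the stated constraints.
No chain forces Harald (or any of the others) ahead of Corvin.

Aldric, Cassia, Dorin, Elspeth, Fendrel, Maren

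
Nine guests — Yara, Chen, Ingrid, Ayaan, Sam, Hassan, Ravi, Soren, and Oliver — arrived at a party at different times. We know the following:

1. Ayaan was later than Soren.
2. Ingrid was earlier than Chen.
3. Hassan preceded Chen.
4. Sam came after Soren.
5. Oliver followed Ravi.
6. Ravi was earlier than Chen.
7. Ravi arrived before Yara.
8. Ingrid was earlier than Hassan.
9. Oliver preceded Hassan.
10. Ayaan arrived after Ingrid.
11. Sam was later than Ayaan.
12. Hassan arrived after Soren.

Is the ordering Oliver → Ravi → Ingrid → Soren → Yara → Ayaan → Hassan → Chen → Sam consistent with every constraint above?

The constraints require Ravi before Oliver, but in the proposed sequence Oliver appears ahead of Ravi. That one violation is enough.

no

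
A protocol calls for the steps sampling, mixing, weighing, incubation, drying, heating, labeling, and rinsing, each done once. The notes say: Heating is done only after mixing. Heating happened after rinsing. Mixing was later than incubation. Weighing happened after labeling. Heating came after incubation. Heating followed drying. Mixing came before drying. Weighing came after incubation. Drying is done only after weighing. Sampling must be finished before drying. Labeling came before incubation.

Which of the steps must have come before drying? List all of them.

Directly stated before drying: mixing, sampling, and weighing.
Incubation reaches drying via incubation → mixing → drying.
Labeling reaches drying via labeling → weighing → drying.
No chain forces rinsing (or any of the others) ahead of drying.

incubation, labeling, mixing, sampling, weighing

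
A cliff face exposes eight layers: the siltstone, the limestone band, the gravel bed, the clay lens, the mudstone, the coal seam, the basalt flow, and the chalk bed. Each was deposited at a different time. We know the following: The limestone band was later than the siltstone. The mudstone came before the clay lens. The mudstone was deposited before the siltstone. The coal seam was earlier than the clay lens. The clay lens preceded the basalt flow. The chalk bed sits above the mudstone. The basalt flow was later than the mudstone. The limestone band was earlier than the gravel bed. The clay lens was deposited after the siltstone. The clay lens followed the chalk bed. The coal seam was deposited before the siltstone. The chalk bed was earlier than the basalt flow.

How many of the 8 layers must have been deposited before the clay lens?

Directly stated before the clay lens: the chalk bed, the coal seam, the mudstone, and the siltstone.
No chain forces the limestone band (or any of the others) ahead of the clay lens.
That's the chalk bed, the coal seam, the mudstone, and the siltstone — 4 in all.

4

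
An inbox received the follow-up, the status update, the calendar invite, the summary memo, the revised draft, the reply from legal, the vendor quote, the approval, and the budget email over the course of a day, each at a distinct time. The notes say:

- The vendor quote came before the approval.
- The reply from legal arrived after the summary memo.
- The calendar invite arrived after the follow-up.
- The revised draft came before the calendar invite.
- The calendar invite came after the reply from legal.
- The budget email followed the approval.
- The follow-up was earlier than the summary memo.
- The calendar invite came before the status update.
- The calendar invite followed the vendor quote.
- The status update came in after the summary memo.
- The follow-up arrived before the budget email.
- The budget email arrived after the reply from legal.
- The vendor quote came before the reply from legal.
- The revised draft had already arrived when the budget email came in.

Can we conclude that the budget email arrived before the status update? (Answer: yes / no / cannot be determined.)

No chain of stated constraints runs from the budget email to the status update, and none runs from the status update to the budget email either.
So the relative order of the budget email and the status update is not fixed by the given facts.

cannot be determined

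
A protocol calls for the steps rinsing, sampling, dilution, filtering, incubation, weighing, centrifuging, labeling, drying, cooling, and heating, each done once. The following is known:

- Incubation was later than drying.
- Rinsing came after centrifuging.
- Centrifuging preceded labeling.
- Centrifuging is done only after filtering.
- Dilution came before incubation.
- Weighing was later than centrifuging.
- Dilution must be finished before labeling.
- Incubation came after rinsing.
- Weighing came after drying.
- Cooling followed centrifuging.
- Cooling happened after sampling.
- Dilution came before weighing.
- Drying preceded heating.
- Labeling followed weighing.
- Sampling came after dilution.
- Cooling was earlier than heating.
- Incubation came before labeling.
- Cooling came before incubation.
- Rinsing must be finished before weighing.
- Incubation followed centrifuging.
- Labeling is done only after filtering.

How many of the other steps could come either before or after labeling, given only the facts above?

1

Forced before labeling: centrifuging, cooling, dilution, drying, filtering, incubation, rinsing, sampling, and weighing.
That leaves heating with no forced order relative to labeling — 1.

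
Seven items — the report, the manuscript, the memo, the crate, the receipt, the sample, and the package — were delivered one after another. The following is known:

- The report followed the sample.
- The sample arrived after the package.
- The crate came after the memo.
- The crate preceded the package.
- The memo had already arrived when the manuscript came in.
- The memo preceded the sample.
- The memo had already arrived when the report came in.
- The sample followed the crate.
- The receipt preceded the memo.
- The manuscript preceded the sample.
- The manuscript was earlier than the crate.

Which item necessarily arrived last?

the report

Every other item has a chain of constraints placing it before the report, so the report is last.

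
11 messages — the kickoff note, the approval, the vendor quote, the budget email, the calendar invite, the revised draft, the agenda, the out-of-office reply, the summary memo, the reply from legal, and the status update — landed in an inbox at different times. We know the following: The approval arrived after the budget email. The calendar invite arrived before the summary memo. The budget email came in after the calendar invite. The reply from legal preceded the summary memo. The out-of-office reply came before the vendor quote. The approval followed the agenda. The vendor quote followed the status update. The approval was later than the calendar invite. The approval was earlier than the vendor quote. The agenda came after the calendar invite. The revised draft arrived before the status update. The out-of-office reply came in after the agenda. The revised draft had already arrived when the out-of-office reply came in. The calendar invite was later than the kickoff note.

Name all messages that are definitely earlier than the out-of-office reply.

Directly stated before the out-of-office reply: the agenda and the revised draft.
The calendar invite reaches the out-of-office reply via the calendar invite → the agenda → the out-of-office reply.
The kickoff note reaches the out-of-office reply via the kickoff note → the calendar invite → the agenda → the out-of-office reply.
No chain forces the vendor quote (or any of the others) ahead of the out-of-office reply.

the agenda, the calendar invite, the kickoff note, the revised draft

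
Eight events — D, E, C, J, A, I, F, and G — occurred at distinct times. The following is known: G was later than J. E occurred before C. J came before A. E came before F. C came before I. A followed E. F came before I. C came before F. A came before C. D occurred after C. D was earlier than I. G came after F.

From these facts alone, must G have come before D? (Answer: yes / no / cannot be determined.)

No chain of stated constraints runs from G to D, and none runs from D to G either.
So the relative order of G and D is not fixed by the given facts.

cannot be determined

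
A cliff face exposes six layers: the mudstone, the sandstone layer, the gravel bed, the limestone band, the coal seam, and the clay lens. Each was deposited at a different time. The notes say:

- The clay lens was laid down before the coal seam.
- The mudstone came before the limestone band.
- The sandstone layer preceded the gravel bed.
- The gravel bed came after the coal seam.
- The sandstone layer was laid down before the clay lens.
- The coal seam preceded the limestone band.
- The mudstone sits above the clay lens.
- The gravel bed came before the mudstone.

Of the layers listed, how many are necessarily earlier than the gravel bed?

Directly stated before the gravel bed: the coal seam and the sandstone layer.
The clay lens reaches the gravel bed via the clay lens → the coal seam → the gravel bed.
No chain forces the limestone band (or any of the others) ahead of the gravel bed.
That's the clay lens, the coal seam, and the sandstone layer — 3 in all.

3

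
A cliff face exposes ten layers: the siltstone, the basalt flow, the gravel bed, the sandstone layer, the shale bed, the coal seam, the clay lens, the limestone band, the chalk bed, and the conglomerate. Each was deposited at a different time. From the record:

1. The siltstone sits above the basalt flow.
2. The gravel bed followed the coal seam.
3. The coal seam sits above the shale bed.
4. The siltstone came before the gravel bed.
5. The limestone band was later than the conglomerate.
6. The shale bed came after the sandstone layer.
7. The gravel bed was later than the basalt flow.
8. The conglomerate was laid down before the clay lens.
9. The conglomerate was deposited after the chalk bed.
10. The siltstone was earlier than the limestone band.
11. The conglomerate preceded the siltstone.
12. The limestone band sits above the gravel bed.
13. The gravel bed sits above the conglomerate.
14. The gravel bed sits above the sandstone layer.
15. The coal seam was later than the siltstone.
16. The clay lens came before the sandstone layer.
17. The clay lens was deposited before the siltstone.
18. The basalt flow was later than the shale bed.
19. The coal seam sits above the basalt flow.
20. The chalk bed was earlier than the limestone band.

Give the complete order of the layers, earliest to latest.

the chalk bed, the conglomerate, the clay lens, the sandstone layer, the shale bed, the basalt flow, the siltstone, the coal seam, the gravel bed, the limestone band

The constraints fix every adjacent pair, so only one ordering works:
the chalk bed → the conglomerate → the clay lens → the sandstone layer → the shale bed → the basalt flow → the siltstone → the coal seam → the gravel bed → the limestone band.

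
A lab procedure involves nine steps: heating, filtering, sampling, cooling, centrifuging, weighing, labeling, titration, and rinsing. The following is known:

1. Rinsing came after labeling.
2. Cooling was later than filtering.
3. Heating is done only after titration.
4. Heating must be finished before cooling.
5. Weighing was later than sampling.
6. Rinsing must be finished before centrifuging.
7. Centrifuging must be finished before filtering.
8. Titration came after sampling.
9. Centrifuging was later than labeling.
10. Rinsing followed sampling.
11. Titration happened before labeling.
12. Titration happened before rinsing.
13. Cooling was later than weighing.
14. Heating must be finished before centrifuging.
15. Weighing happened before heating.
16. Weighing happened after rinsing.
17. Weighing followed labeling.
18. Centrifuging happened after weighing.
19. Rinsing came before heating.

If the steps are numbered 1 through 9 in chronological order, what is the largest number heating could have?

6

Heating must come before centrifuging, cooling, and filtering — 3 steps forced after it.
Everything else can be placed before heating in some valid order, so heating can sit as late as position 9 − 3 = 6.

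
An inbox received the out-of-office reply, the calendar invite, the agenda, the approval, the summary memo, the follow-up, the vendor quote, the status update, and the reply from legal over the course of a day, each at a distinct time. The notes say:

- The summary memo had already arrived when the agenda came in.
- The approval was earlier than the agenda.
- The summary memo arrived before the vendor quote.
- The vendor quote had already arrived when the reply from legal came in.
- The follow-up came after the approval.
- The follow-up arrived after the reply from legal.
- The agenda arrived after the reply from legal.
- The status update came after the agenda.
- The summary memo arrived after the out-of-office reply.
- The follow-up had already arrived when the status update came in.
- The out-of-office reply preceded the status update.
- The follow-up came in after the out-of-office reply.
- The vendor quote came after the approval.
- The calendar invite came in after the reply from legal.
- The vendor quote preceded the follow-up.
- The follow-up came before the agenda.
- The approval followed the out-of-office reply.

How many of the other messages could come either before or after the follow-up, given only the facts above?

Forced before the follow-up: the approval, the out-of-office reply, the reply from legal, the summary memo, and the vendor quote; forced after the follow-up: the agenda and the status update.
That leaves the calendar invite with no forced order relative to the follow-up — 1.

1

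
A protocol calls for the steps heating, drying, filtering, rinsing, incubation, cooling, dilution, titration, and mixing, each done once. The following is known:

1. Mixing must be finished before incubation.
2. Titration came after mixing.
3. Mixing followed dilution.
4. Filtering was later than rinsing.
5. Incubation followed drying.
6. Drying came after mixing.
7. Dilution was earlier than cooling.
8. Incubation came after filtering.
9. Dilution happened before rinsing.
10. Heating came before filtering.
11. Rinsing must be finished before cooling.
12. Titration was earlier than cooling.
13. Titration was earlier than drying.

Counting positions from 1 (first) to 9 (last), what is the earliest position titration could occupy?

3

Dilution and mixing must both come before titration — 2 forced predecessors.
Nothing else is forced ahead of titration, so its earliest slot is position 2 + 1 = 3.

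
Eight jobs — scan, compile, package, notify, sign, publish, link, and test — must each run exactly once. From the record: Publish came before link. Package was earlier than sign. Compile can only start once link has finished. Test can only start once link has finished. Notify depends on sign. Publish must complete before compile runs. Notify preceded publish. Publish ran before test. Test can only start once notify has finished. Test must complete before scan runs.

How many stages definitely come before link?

Directly stated before link: publish.
Notify reaches link via notify → publish → link.
Package reaches link via package → sign → notify → publish → link.
Sign reaches link via sign → notify → publish → link.
That's notify, package, publish, and sign — 4 in all.

4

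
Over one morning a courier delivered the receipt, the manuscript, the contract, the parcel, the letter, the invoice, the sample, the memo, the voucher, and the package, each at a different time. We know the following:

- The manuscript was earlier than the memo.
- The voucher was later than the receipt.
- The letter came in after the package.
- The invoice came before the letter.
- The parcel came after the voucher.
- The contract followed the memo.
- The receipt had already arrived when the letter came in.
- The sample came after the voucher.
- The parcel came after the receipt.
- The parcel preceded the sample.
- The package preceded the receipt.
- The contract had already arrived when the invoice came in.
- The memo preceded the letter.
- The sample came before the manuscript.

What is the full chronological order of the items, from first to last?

The constraints fix every adjacent pair, so only one ordering works:
the package → the receipt → the voucher → the parcel → the sample → the manuscript → the memo → the contract → the invoice → the letter.

the package, the receipt, the voucher, the parcel, the sample, the manuscript, the memo, the contract, the invoice, the letter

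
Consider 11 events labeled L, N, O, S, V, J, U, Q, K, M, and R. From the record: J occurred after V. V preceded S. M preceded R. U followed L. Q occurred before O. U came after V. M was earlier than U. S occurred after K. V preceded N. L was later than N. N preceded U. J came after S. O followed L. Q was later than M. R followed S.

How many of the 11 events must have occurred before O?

5

Directly stated before O: L and Q.
M reaches O via M → Q → O.
N reaches O via N → L → O.
V reaches O via V → N → L → O.
No chain forces U (or any of the others) ahead of O.
That's L, M, N, Q, and V — 5 in all.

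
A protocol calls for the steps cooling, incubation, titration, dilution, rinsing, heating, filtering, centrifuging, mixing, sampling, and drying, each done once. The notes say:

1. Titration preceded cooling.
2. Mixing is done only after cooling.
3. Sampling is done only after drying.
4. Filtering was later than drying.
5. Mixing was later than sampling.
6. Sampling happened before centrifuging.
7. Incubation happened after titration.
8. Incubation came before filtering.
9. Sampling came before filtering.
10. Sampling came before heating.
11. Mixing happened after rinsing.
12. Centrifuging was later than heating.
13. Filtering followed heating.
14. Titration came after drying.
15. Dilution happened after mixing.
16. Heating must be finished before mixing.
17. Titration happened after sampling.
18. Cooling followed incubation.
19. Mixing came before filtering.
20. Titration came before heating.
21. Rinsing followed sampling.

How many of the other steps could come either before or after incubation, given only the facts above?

Forced before incubation: drying, sampling, and titration; forced after incubation: cooling, dilution, filtering, and mixing.
That leaves centrifuging, heating, and rinsing with no forced order relative to incubation — 3.

3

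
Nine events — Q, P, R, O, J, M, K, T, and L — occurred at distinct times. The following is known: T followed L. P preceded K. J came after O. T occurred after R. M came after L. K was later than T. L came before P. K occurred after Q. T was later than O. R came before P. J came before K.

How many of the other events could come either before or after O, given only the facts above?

5

Forced after O: J, K, and T.
That leaves L, M, P, Q, and R with no forced order relative to O — 5.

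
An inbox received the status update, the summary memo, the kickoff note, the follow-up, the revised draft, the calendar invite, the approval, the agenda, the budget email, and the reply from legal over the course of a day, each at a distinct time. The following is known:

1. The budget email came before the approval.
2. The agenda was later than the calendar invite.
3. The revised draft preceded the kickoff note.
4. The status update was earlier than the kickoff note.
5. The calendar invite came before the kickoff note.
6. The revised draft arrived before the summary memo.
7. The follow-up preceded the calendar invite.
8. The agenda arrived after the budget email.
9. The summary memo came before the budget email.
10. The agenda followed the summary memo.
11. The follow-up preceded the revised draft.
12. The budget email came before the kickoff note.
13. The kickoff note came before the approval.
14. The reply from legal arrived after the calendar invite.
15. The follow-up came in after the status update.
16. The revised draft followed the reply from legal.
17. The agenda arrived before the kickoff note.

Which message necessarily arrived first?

the status update

The status update has a chain of constraints placing it before every other message, so the status update must be first.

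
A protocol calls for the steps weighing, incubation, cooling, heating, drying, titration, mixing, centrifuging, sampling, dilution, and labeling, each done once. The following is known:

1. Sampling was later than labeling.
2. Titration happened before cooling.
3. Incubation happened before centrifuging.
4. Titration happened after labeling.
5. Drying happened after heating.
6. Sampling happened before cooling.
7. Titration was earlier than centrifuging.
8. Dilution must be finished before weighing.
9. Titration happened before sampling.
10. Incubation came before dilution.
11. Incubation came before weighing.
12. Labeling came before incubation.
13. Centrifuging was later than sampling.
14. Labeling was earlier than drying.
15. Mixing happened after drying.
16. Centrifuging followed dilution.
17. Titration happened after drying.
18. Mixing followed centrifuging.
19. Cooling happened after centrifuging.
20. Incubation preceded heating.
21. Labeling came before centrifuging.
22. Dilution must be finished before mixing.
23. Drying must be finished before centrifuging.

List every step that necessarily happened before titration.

drying, heating, incubation, labeling

Directly stated before titration: drying and labeling.
Heating reaches titration via heating → drying → titration.
Incubation reaches titration via incubation → heating → drying → titration.
No chain forces weighing (or any of the others) ahead of titration.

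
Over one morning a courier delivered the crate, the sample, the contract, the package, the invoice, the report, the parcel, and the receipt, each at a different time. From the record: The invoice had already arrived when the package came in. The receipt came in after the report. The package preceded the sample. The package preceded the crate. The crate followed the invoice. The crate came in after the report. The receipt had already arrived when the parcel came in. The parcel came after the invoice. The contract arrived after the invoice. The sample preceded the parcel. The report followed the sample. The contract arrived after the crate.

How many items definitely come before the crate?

4

Directly stated before the crate: the invoice, the package, and the report.
The sample reaches the crate via the sample → the report → the crate.
No chain forces the contract (or any of the others) ahead of the crate.
That's the invoice, the package, the report, and the sample — 4 in all.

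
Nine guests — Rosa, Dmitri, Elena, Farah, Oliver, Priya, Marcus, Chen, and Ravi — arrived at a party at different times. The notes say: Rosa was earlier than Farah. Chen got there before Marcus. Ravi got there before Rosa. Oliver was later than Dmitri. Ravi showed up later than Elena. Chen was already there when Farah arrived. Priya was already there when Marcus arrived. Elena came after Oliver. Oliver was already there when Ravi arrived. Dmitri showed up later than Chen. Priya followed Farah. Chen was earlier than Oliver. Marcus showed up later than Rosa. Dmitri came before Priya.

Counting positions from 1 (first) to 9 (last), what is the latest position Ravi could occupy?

Ravi must come before Farah, Marcus, Priya, and Rosa — 4 guests forced after them.
Everything else can be placed before Ravi in some valid order, so Ravi can sit as late as position 9 − 4 = 5.

5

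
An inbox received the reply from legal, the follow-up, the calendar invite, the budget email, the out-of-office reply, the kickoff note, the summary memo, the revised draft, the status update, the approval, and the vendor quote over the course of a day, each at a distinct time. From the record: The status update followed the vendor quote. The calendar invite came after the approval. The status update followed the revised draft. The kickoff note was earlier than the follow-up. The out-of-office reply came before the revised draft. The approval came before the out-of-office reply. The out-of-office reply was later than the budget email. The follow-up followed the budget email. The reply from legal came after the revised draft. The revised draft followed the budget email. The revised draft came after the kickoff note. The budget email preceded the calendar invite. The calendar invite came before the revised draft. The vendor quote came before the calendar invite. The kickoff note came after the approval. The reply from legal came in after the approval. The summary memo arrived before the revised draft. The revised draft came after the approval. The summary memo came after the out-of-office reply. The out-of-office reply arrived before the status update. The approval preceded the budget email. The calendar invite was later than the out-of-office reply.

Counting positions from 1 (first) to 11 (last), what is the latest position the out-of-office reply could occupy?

6

The out-of-office reply must come before the calendar invite, the reply from legal, the revised draft, the status update, and the summary memo — 5 messages forced after it.
Everything else can be placed before the out-of-office reply in some valid order, so the out-of-office reply can sit as late as position 11 − 5 = 6.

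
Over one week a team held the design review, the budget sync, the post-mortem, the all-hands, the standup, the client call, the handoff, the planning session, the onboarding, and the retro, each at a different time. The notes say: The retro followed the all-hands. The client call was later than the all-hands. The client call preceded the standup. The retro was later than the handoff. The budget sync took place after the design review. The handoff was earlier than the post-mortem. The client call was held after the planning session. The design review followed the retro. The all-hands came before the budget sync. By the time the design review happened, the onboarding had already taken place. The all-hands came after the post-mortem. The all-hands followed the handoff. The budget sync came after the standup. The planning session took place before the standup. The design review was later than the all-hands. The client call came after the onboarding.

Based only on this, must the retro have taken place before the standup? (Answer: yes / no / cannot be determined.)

No chain of stated constraints runs from the retro to the standup, and none runs from the standup to the retro either.
So the relative order of the retro and the standup is not fixed by the given facts.

cannot be determined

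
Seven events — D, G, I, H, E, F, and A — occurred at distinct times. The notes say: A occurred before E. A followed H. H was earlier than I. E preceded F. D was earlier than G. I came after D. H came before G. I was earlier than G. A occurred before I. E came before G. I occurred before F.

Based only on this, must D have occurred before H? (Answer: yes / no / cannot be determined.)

No chain of stated constraints runs from D to H, and none runs from H to D either.
So the relative order of D and H is not fixed by the given facts.

cannot be determined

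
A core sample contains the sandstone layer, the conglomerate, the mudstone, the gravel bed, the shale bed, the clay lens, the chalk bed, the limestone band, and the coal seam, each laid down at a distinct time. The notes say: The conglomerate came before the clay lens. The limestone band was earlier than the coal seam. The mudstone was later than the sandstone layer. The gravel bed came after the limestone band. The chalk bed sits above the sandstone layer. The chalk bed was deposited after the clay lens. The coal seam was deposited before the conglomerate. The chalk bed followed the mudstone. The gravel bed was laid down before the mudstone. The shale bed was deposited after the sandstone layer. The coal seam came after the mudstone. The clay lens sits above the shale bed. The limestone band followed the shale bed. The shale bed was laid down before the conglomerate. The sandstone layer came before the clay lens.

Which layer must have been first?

The sandstone layer has a chain of constraints placing it before every other layer, so the sandstone layer must be first.

the sandstone layer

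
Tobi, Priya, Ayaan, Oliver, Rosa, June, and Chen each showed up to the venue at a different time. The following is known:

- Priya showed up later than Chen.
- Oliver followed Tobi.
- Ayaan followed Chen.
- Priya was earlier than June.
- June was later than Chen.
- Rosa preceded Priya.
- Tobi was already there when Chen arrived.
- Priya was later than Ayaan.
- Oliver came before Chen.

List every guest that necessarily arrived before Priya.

Ayaan, Chen, Oliver, Rosa, Tobi

Directly stated before Priya: Ayaan, Chen, and Rosa.
Oliver reaches Priya via Oliver → Chen → Priya.
Tobi reaches Priya via Tobi → Chen → Priya.
No chain forces June ahead of Priya.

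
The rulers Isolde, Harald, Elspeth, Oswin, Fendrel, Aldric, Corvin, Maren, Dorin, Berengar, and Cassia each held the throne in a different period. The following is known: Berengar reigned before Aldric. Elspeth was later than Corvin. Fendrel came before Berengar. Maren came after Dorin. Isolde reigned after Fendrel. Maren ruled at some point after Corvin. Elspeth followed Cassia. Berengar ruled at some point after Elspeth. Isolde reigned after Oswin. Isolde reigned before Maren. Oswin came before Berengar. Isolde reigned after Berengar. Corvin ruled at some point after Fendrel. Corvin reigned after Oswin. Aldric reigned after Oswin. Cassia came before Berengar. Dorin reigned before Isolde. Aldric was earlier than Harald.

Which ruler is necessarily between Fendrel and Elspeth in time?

Corvin

Tracing the constraints gives Fendrel → Corvin → Elspeth, so Corvin sits after Fendrel and before Elspeth.
No other ruler is forced both after Fendrel and before Elspeth.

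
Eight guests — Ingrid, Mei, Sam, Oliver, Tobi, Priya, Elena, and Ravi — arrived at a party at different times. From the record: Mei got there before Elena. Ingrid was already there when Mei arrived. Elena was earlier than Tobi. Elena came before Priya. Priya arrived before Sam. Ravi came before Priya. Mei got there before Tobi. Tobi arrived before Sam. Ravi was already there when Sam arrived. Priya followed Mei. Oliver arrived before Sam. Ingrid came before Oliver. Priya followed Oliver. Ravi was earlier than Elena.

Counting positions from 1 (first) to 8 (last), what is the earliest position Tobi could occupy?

5

Elena, Ingrid, Mei, and Ravi must all come before Tobi — 4 forced predecessors.
Nothing else is forced ahead of Tobi, so their earliest slot is position 4 + 1 = 5.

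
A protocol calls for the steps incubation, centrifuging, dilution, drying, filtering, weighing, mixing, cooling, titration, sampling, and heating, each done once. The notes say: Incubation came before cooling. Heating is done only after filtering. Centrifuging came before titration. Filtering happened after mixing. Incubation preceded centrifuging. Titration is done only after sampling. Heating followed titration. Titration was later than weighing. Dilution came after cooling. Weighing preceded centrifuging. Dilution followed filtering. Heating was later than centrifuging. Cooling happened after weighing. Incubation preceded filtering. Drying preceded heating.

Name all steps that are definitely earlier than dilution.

cooling, filtering, incubation, mixing, weighing

Directly stated before dilution: cooling and filtering.
Incubation reaches dilution via incubation → cooling → dilution.
Mixing reaches dilution via mixing → filtering → dilution.
Weighing reaches dilution via weighing → cooling → dilution.
No chain forces titration (or any of the others) ahead of dilution.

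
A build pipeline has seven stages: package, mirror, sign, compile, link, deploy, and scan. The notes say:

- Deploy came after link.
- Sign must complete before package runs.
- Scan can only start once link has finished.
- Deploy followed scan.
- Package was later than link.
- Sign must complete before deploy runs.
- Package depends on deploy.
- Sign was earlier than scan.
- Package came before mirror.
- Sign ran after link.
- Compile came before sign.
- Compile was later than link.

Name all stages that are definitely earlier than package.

compile, deploy, link, scan, sign

Directly stated before package: deploy, link, and sign.
Compile reaches package via compile → sign → package.
Scan reaches package via scan → deploy → package.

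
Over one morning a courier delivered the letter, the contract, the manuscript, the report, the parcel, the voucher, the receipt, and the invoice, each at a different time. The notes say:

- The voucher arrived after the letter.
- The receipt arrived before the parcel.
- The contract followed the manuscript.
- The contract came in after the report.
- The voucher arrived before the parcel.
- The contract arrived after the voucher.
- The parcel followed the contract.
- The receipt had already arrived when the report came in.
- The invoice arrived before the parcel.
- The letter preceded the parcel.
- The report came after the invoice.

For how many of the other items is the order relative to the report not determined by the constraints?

3

Forced before the report: the invoice and the receipt; forced after the report: the contract and the parcel.
That leaves the letter, the manuscript, and the voucher with no forced order relative to the report — 3.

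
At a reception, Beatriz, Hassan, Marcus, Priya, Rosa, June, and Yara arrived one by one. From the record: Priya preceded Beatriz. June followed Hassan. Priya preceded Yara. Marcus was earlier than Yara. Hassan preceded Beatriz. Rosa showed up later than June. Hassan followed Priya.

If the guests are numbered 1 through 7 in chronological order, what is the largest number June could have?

6

June must come before Rosa — 1 guest forced after them.
Everything else can be placed before June in some valid order, so June can sit as late as position 7 − 1 = 6.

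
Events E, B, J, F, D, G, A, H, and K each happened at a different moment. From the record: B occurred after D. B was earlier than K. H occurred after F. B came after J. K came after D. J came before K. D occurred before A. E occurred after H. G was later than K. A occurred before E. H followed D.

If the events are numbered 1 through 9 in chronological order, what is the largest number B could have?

B must come before G and K — 2 events forced after it.
Everything else can be placed before B in some valid order, so B can sit as late as position 9 − 2 = 7.

7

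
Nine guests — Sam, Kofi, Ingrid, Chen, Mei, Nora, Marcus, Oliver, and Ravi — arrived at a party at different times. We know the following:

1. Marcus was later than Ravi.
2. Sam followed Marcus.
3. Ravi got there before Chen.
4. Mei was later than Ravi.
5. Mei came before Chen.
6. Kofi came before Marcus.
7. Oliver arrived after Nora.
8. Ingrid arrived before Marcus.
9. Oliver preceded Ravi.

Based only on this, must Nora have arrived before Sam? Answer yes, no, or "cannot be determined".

yes

Chain the constraints: Nora → Oliver → Ravi → Marcus → Sam. Each link is directly stated, so Nora comes before Sam.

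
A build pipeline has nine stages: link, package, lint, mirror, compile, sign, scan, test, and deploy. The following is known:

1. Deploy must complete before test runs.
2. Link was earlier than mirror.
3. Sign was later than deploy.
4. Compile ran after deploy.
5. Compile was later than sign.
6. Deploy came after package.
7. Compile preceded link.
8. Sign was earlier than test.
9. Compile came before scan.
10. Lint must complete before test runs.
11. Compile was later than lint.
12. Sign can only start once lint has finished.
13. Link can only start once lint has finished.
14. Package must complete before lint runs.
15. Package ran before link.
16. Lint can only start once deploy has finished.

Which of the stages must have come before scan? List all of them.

Directly stated before scan: compile.
Deploy reaches scan via deploy → compile → scan.
Lint reaches scan via lint → compile → scan.
Package reaches scan via package → deploy → compile → scan.
Likewise sign reaches scan by chaining the stated constraints.

compile, deploy, lint, package, sign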